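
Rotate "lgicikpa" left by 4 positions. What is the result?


Input: "lgicikpa", rotate left by 4
First 4 characters: "lgic"
Remaining characters: "ikpa"
Concatenate remaining + first: "ikpa" + "lgic" = "ikpalgic"

ikpalgic


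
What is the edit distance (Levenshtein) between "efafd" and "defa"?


Computing edit distance: "efafd" -> "defa"
DP table:
           d    e    f    a
      0    1    2    3    4
  e   1    1    1    2    3
  f   2    2    2    1    2
  a   3    3    3    2    1
  f   4    4    4    3    2
  d   5    4    5    4    3
Edit distance = dp[5][4] = 3

3


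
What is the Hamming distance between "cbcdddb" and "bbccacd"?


Comparing "cbcdddb" and "bbccacd" position by position:
  Position 0: 'c' vs 'b' => differ
  Position 1: 'b' vs 'b' => same
  Position 2: 'c' vs 'c' => same
  Position 3: 'd' vs 'c' => differ
  Position 4: 'd' vs 'a' => differ
  Position 5: 'd' vs 'c' => differ
  Position 6: 'b' vs 'd' => differ
Total differences (Hamming distance): 5

5


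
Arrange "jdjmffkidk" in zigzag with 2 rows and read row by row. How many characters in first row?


Zigzag "jdjmffkidk" into 2 rows:
Placing characters:
  'j' => row 0
  'd' => row 1
  'j' => row 0
  'm' => row 1
  'f' => row 0
  'f' => row 1
  'k' => row 0
  'i' => row 1
  'd' => row 0
  'k' => row 1
Rows:
  Row 0: "jjfkd"
  Row 1: "dmfik"
First row length: 5

5


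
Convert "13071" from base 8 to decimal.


Input: "13071" in base 8
Positional expansion:
  Digit '1' (value 1) x 8^4 = 4096
  Digit '3' (value 3) x 8^3 = 1536
  Digit '0' (value 0) x 8^2 = 0
  Digit '7' (value 7) x 8^1 = 56
  Digit '1' (value 1) x 8^0 = 1
Sum = 5689

5689


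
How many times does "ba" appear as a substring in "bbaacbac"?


Searching for "ba" in "bbaacbac"
Scanning each position:
  Position 0: "bb" => no
  Position 1: "ba" => MATCH
  Position 2: "aa" => no
  Position 3: "ac" => no
  Position 4: "cb" => no
  Position 5: "ba" => MATCH
  Position 6: "ac" => no
Total occurrences: 2

2


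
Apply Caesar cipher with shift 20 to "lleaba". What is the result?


Caesar cipher: shift "lleaba" by 20
  'l' (pos 11) + 20 = pos 5 = 'f'
  'l' (pos 11) + 20 = pos 5 = 'f'
  'e' (pos 4) + 20 = pos 24 = 'y'
  'a' (pos 0) + 20 = pos 20 = 'u'
  'b' (pos 1) + 20 = pos 21 = 'v'
  'a' (pos 0) + 20 = pos 20 = 'u'
Result: ffyuvu

ffyuvu


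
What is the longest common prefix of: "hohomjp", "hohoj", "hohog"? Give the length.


Words: hohomjp, hohoj, hohog
  Position 0: all 'h' => match
  Position 1: all 'o' => match
  Position 2: all 'h' => match
  Position 3: all 'o' => match
  Position 4: ('m', 'j', 'g') => mismatch, stop
LCP = "hoho" (length 4)

4


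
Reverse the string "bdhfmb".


Input: bdhfmb
Reading characters right to left:
  Position 5: 'b'
  Position 4: 'm'
  Position 3: 'f'
  Position 2: 'h'
  Position 1: 'd'
  Position 0: 'b'
Reversed: bmfhdb

bmfhdb


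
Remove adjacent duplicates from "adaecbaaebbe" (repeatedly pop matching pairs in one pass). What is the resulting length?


Input: adaecbaaebbe
Stack-based adjacent duplicate removal:
  Read 'a': push. Stack: a
  Read 'd': push. Stack: ad
  Read 'a': push. Stack: ada
  Read 'e': push. Stack: adae
  Read 'c': push. Stack: adaec
  Read 'b': push. Stack: adaecb
  Read 'a': push. Stack: adaecba
  Read 'a': matches stack top 'a' => pop. Stack: adaecb
  Read 'e': push. Stack: adaecbe
  Read 'b': push. Stack: adaecbeb
  Read 'b': matches stack top 'b' => pop. Stack: adaecbe
  Read 'e': matches stack top 'e' => pop. Stack: adaecb
Final stack: "adaecb" (length 6)

6


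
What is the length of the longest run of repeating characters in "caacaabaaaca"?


Input: "caacaabaaaca"
Scanning for longest run:
  Position 1 ('a'): new char, reset run to 1
  Position 2 ('a'): continues run of 'a', length=2
  Position 3 ('c'): new char, reset run to 1
  Position 4 ('a'): new char, reset run to 1
  Position 5 ('a'): continues run of 'a', length=2
  Position 6 ('b'): new char, reset run to 1
  Position 7 ('a'): new char, reset run to 1
  Position 8 ('a'): continues run of 'a', length=2
  Position 9 ('a'): continues run of 'a', length=3
  Position 10 ('c'): new char, reset run to 1
  Position 11 ('a'): new char, reset run to 1
Longest run: 'a' with length 3

3


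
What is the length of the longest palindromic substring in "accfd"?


Input: "accfd"
Checking substrings for palindromes:
  [1:3] "cc" (len 2) => palindrome
Longest palindromic substring: "cc" with length 2

2


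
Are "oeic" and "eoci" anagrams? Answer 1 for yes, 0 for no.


Strings: "oeic", "eoci"
Sorted first:  ceio
Sorted second: ceio
Sorted forms match => anagrams

1


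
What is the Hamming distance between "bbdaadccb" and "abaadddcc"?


Comparing "bbdaadccb" and "abaadddcc" position by position:
  Position 0: 'b' vs 'a' => differ
  Position 1: 'b' vs 'b' => same
  Position 2: 'd' vs 'a' => differ
  Position 3: 'a' vs 'a' => same
  Position 4: 'a' vs 'd' => differ
  Position 5: 'd' vs 'd' => same
  Position 6: 'c' vs 'd' => differ
  Position 7: 'c' vs 'c' => same
  Position 8: 'b' vs 'c' => differ
Total differences (Hamming distance): 5

5


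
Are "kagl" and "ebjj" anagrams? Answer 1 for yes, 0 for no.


Strings: "kagl", "ebjj"
Sorted first:  agkl
Sorted second: bejj
Differ at position 0: 'a' vs 'b' => not anagrams

0


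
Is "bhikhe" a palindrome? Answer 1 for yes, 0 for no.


Input: bhikhe
Reversed: ehkihb
  Compare pos 0 ('b') with pos 5 ('e'): MISMATCH
  Compare pos 1 ('h') with pos 4 ('h'): match
  Compare pos 2 ('i') with pos 3 ('k'): MISMATCH
Result: not a palindrome

0


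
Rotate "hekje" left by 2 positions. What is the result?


Input: "hekje", rotate left by 2
First 2 characters: "he"
Remaining characters: "kje"
Concatenate remaining + first: "kje" + "he" = "kjehe"

kjehe


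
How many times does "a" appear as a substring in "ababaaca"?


Searching for "a" in "ababaaca"
Scanning each position:
  Position 0: "a" => MATCH
  Position 1: "b" => no
  Position 2: "a" => MATCH
  Position 3: "b" => no
  Position 4: "a" => MATCH
  Position 5: "a" => MATCH
  Position 6: "c" => no
  Position 7: "a" => MATCH
Total occurrences: 5

5


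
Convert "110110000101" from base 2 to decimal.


Input: "110110000101" in base 2
Positional expansion:
  Digit '1' (value 1) x 2^11 = 2048
  Digit '1' (value 1) x 2^10 = 1024
  Digit '0' (value 0) x 2^9 = 0
  Digit '1' (value 1) x 2^8 = 256
  Digit '1' (value 1) x 2^7 = 128
  Digit '0' (value 0) x 2^6 = 0
  Digit '0' (value 0) x 2^5 = 0
  Digit '0' (value 0) x 2^4 = 0
  Digit '0' (value 0) x 2^3 = 0
  Digit '1' (value 1) x 2^2 = 4
  Digit '0' (value 0) x 2^1 = 0
  Digit '1' (value 1) x 2^0 = 1
Sum = 3461

3461


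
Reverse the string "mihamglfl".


Input: mihamglfl
Reading characters right to left:
  Position 8: 'l'
  Position 7: 'f'
  Position 6: 'l'
  Position 5: 'g'
  Position 4: 'm'
  Position 3: 'a'
  Position 2: 'h'
  Position 1: 'i'
  Position 0: 'm'
Reversed: lflgmahim

lflgmahim


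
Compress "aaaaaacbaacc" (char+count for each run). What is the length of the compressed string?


Input: aaaaaacbaacc
Runs:
  'a' x 6 => "a6"
  'c' x 1 => "c1"
  'b' x 1 => "b1"
  'a' x 2 => "a2"
  'c' x 2 => "c2"
Compressed: "a6c1b1a2c2"
Compressed length: 10

10


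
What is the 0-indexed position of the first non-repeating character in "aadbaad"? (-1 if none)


Input: aadbaad
Character frequencies:
  'a': 4
  'b': 1
  'd': 2
Scanning left to right for freq == 1:
  Position 0 ('a'): freq=4, skip
  Position 1 ('a'): freq=4, skip
  Position 2 ('d'): freq=2, skip
  Position 3 ('b'): unique! => answer = 3

3


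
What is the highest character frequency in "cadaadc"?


Input: cadaadc
Character counts:
  'a': 3
  'c': 2
  'd': 2
Maximum frequency: 3

3


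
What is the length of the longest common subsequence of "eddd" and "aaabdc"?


LCS of "eddd" and "aaabdc"
DP table:
           a    a    a    b    d    c
      0    0    0    0    0    0    0
  e   0    0    0    0    0    0    0
  d   0    0    0    0    0    1    1
  d   0    0    0    0    0    1    1
  d   0    0    0    0    0    1    1
LCS length = dp[4][6] = 1

1


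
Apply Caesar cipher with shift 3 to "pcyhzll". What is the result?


Caesar cipher: shift "pcyhzll" by 3
  'p' (pos 15) + 3 = pos 18 = 's'
  'c' (pos 2) + 3 = pos 5 = 'f'
  'y' (pos 24) + 3 = pos 1 = 'b'
  'h' (pos 7) + 3 = pos 10 = 'k'
  'z' (pos 25) + 3 = pos 2 = 'c'
  'l' (pos 11) + 3 = pos 14 = 'o'
  'l' (pos 11) + 3 = pos 14 = 'o'
Result: sfbkcoo

sfbkcoo


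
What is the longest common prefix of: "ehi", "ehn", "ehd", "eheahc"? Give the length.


Words: ehi, ehn, ehd, eheahc
  Position 0: all 'e' => match
  Position 1: all 'h' => match
  Position 2: ('i', 'n', 'd', 'e') => mismatch, stop
LCP = "eh" (length 2)

2


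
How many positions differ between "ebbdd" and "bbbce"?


Comparing "ebbdd" and "bbbce" position by position:
  Position 0: 'e' vs 'b' => DIFFER
  Position 1: 'b' vs 'b' => same
  Position 2: 'b' vs 'b' => same
  Position 3: 'd' vs 'c' => DIFFER
  Position 4: 'd' vs 'e' => DIFFER
Positions that differ: 3

3


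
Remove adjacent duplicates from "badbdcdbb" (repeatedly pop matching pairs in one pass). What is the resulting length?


Input: badbdcdbb
Stack-based adjacent duplicate removal:
  Read 'b': push. Stack: b
  Read 'a': push. Stack: ba
  Read 'd': push. Stack: bad
  Read 'b': push. Stack: badb
  Read 'd': push. Stack: badbd
  Read 'c': push. Stack: badbdc
  Read 'd': push. Stack: badbdcd
  Read 'b': push. Stack: badbdcdb
  Read 'b': matches stack top 'b' => pop. Stack: badbdcd
Final stack: "badbdcd" (length 7)

7


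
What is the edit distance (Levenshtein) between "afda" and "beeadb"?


Computing edit distance: "afda" -> "beeadb"
DP table:
           b    e    e    a    d    b
      0    1    2    3    4    5    6
  a   1    1    2    3    3    4    5
  f   2    2    2    3    4    4    5
  d   3    3    3    3    4    4    5
  a   4    4    4    4    3    4    5
Edit distance = dp[4][6] = 5

5


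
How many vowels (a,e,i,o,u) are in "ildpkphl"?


Input: ildpkphl
Checking each character:
  'i' at position 0: vowel (running total: 1)
  'l' at position 1: consonant
  'd' at position 2: consonant
  'p' at position 3: consonant
  'k' at position 4: consonant
  'p' at position 5: consonant
  'h' at position 6: consonant
  'l' at position 7: consonant
Total vowels: 1

1


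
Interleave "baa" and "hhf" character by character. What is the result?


Interleaving "baa" and "hhf":
  Position 0: 'b' from first, 'h' from second => "bh"
  Position 1: 'a' from first, 'h' from second => "ah"
  Position 2: 'a' from first, 'f' from second => "af"
Result: bhahaf

bhahaf


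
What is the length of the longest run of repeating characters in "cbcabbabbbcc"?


Input: "cbcabbabbbcc"
Scanning for longest run:
  Position 1 ('b'): new char, reset run to 1
  Position 2 ('c'): new char, reset run to 1
  Position 3 ('a'): new char, reset run to 1
  Position 4 ('b'): new char, reset run to 1
  Position 5 ('b'): continues run of 'b', length=2
  Position 6 ('a'): new char, reset run to 1
  Position 7 ('b'): new char, reset run to 1
  Position 8 ('b'): continues run of 'b', length=2
  Position 9 ('b'): continues run of 'b', length=3
  Position 10 ('c'): new char, reset run to 1
  Position 11 ('c'): continues run of 'c', length=2
Longest run: 'b' with length 3

3


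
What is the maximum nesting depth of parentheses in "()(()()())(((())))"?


Input: "()(()()())(((())))"
Tracking depth:
  Position 0 '(': depth becomes 1
  Position 1 ')': depth becomes 0
  Position 2 '(': depth becomes 1
  Position 3 '(': depth becomes 2
  Position 4 ')': depth becomes 1
  Position 5 '(': depth becomes 2
  Position 6 ')': depth becomes 1
  Position 7 '(': depth becomes 2
  Position 8 ')': depth becomes 1
  Position 9 ')': depth becomes 0
  Position 10 '(': depth becomes 1
  Position 11 '(': depth becomes 2
  Position 12 '(': depth becomes 3
  Position 13 '(': depth becomes 4
  Position 14 ')': depth becomes 3
  Position 15 ')': depth becomes 2
  Position 16 ')': depth becomes 1
  Position 17 ')': depth becomes 0
Maximum depth reached: 4

4


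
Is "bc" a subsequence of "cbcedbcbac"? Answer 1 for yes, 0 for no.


Check if "bc" is a subsequence of "cbcedbcbac"
Greedy scan:
  Position 0 ('c'): no match needed
  Position 1 ('b'): matches sub[0] = 'b'
  Position 2 ('c'): matches sub[1] = 'c'
  Position 3 ('e'): no match needed
  Position 4 ('d'): no match needed
  Position 5 ('b'): no match needed
  Position 6 ('c'): no match needed
  Position 7 ('b'): no match needed
  Position 8 ('a'): no match needed
  Position 9 ('c'): no match needed
All 2 characters matched => is a subsequence

1


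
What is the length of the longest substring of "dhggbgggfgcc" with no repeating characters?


Input: "dhggbgggfgcc"
Sliding window (track last position of each char):
  Position 0 ('d'): window [0,0] length 1 -- new best
  Position 1 ('h'): window [0,1] length 2 -- new best
  Position 2 ('g'): window [0,2] length 3 -- new best
  Position 3 ('g'): repeat (last at 2), move window start to 3
  Position 3 ('g'): window [3,3] length 1
  Position 4 ('b'): window [3,4] length 2
  Position 5 ('g'): repeat (last at 3), move window start to 4
  Position 5 ('g'): window [4,5] length 2
  Position 6 ('g'): repeat (last at 5), move window start to 6
  Position 6 ('g'): window [6,6] length 1
  Position 7 ('g'): repeat (last at 6), move window start to 7
  Position 7 ('g'): window [7,7] length 1
  Position 8 ('f'): window [7,8] length 2
  Position 9 ('g'): repeat (last at 7), move window start to 8
  Position 9 ('g'): window [8,9] length 2
  Position 10 ('c'): window [8,10] length 3
  Position 11 ('c'): repeat (last at 10), move window start to 11
  Position 11 ('c'): window [11,11] length 1
Longest substring with no repeats: "dhg" with length 3

3


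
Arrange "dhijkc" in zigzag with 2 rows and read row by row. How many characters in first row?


Zigzag "dhijkc" into 2 rows:
Placing characters:
  'd' => row 0
  'h' => row 1
  'i' => row 0
  'j' => row 1
  'k' => row 0
  'c' => row 1
Rows:
  Row 0: "dik"
  Row 1: "hjc"
First row length: 3

3


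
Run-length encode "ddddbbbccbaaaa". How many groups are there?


Input: ddddbbbccbaaaa
Scanning for consecutive runs:
  Group 1: 'd' x 4 (positions 0-3)
  Group 2: 'b' x 3 (positions 4-6)
  Group 3: 'c' x 2 (positions 7-8)
  Group 4: 'b' x 1 (positions 9-9)
  Group 5: 'a' x 4 (positions 10-13)
Total groups: 5

5


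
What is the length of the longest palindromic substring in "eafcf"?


Input: "eafcf"
Checking substrings for palindromes:
  [2:5] "fcf" (len 3) => palindrome
Longest palindromic substring: "fcf" with length 3

3


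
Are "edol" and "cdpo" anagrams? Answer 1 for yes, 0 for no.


Strings: "edol", "cdpo"
Sorted first:  delo
Sorted second: cdop
Differ at position 0: 'd' vs 'c' => not anagrams

0


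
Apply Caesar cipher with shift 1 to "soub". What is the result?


Caesar cipher: shift "soub" by 1
  's' (pos 18) + 1 = pos 19 = 't'
  'o' (pos 14) + 1 = pos 15 = 'p'
  'u' (pos 20) + 1 = pos 21 = 'v'
  'b' (pos 1) + 1 = pos 2 = 'c'
Result: tpvc

tpvc


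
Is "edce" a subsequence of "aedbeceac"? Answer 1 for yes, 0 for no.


Check if "edce" is a subsequence of "aedbeceac"
Greedy scan:
  Position 0 ('a'): no match needed
  Position 1 ('e'): matches sub[0] = 'e'
  Position 2 ('d'): matches sub[1] = 'd'
  Position 3 ('b'): no match needed
  Position 4 ('e'): no match needed
  Position 5 ('c'): matches sub[2] = 'c'
  Position 6 ('e'): matches sub[3] = 'e'
  Position 7 ('a'): no match needed
  Position 8 ('c'): no match needed
All 4 characters matched => is a subsequence

1


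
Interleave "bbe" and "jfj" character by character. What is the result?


Interleaving "bbe" and "jfj":
  Position 0: 'b' from first, 'j' from second => "bj"
  Position 1: 'b' from first, 'f' from second => "bf"
  Position 2: 'e' from first, 'j' from second => "ej"
Result: bjbfej

bjbfej


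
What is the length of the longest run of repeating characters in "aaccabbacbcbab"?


Input: "aaccabbacbcbab"
Scanning for longest run:
  Position 1 ('a'): continues run of 'a', length=2
  Position 2 ('c'): new char, reset run to 1
  Position 3 ('c'): continues run of 'c', length=2
  Position 4 ('a'): new char, reset run to 1
  Position 5 ('b'): new char, reset run to 1
  Position 6 ('b'): continues run of 'b', length=2
  Position 7 ('a'): new char, reset run to 1
  Position 8 ('c'): new char, reset run to 1
  Position 9 ('b'): new char, reset run to 1
  Position 10 ('c'): new char, reset run to 1
  Position 11 ('b'): new char, reset run to 1
  Position 12 ('a'): new char, reset run to 1
  Position 13 ('b'): new char, reset run to 1
Longest run: 'a' with length 2

2


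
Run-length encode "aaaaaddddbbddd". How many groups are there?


Input: aaaaaddddbbddd
Scanning for consecutive runs:
  Group 1: 'a' x 5 (positions 0-4)
  Group 2: 'd' x 4 (positions 5-8)
  Group 3: 'b' x 2 (positions 9-10)
  Group 4: 'd' x 3 (positions 11-13)
Total groups: 4

4


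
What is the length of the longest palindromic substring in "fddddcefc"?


Input: "fddddcefc"
Checking substrings for palindromes:
  [1:5] "dddd" (len 4) => palindrome
  [1:4] "ddd" (len 3) => palindrome
  [2:5] "ddd" (len 3) => palindrome
  [1:3] "dd" (len 2) => palindrome
  [2:4] "dd" (len 2) => palindrome
  [3:5] "dd" (len 2) => palindrome
Longest palindromic substring: "dddd" with length 4

4


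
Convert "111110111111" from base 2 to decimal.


Input: "111110111111" in base 2
Positional expansion:
  Digit '1' (value 1) x 2^11 = 2048
  Digit '1' (value 1) x 2^10 = 1024
  Digit '1' (value 1) x 2^9 = 512
  Digit '1' (value 1) x 2^8 = 256
  Digit '1' (value 1) x 2^7 = 128
  Digit '0' (value 0) x 2^6 = 0
  Digit '1' (value 1) x 2^5 = 32
  Digit '1' (value 1) x 2^4 = 16
  Digit '1' (value 1) x 2^3 = 8
  Digit '1' (value 1) x 2^2 = 4
  Digit '1' (value 1) x 2^1 = 2
  Digit '1' (value 1) x 2^0 = 1
Sum = 4031

4031


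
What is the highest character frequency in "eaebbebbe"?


Input: eaebbebbe
Character counts:
  'a': 1
  'b': 4
  'e': 4
Maximum frequency: 4

4


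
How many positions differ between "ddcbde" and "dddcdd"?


Comparing "ddcbde" and "dddcdd" position by position:
  Position 0: 'd' vs 'd' => same
  Position 1: 'd' vs 'd' => same
  Position 2: 'c' vs 'd' => DIFFER
  Position 3: 'b' vs 'c' => DIFFER
  Position 4: 'd' vs 'd' => same
  Position 5: 'e' vs 'd' => DIFFER
Positions that differ: 3

3


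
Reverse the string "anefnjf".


Input: anefnjf
Reading characters right to left:
  Position 6: 'f'
  Position 5: 'j'
  Position 4: 'n'
  Position 3: 'f'
  Position 2: 'e'
  Position 1: 'n'
  Position 0: 'a'
Reversed: fjnfena

fjnfena


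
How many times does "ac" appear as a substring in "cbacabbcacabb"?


Searching for "ac" in "cbacabbcacabb"
Scanning each position:
  Position 0: "cb" => no
  Position 1: "ba" => no
  Position 2: "ac" => MATCH
  Position 3: "ca" => no
  Position 4: "ab" => no
  Position 5: "bb" => no
  Position 6: "bc" => no
  Position 7: "ca" => no
  Position 8: "ac" => MATCH
  Position 9: "ca" => no
  Position 10: "ab" => no
  Position 11: "bb" => no
Total occurrences: 2

2


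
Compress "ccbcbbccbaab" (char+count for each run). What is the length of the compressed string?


Input: ccbcbbccbaab
Runs:
  'c' x 2 => "c2"
  'b' x 1 => "b1"
  'c' x 1 => "c1"
  'b' x 2 => "b2"
  'c' x 2 => "c2"
  'b' x 1 => "b1"
  'a' x 2 => "a2"
  'b' x 1 => "b1"
Compressed: "c2b1c1b2c2b1a2b1"
Compressed length: 16

16


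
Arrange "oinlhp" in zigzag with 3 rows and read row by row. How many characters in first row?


Zigzag "oinlhp" into 3 rows:
Placing characters:
  'o' => row 0
  'i' => row 1
  'n' => row 2
  'l' => row 1
  'h' => row 0
  'p' => row 1
Rows:
  Row 0: "oh"
  Row 1: "ilp"
  Row 2: "n"
First row length: 2

2


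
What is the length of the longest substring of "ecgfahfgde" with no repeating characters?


Input: "ecgfahfgde"
Sliding window (track last position of each char):
  Position 0 ('e'): window [0,0] length 1 -- new best
  Position 1 ('c'): window [0,1] length 2 -- new best
  Position 2 ('g'): window [0,2] length 3 -- new best
  Position 3 ('f'): window [0,3] length 4 -- new best
  Position 4 ('a'): window [0,4] length 5 -- new best
  Position 5 ('h'): window [0,5] length 6 -- new best
  Position 6 ('f'): repeat (last at 3), move window start to 4
  Position 6 ('f'): window [4,6] length 3
  Position 7 ('g'): window [4,7] length 4
  Position 8 ('d'): window [4,8] length 5
  Position 9 ('e'): window [4,9] length 6
Longest substring with no repeats: "ecgfah" with length 6

6


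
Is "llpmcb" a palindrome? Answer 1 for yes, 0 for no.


Input: llpmcb
Reversed: bcmpll
  Compare pos 0 ('l') with pos 5 ('b'): MISMATCH
  Compare pos 1 ('l') with pos 4 ('c'): MISMATCH
  Compare pos 2 ('p') with pos 3 ('m'): MISMATCH
Result: not a palindrome

0


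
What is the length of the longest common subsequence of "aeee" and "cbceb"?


LCS of "aeee" and "cbceb"
DP table:
           c    b    c    e    b
      0    0    0    0    0    0
  a   0    0    0    0    0    0
  e   0    0    0    0    1    1
  e   0    0    0    0    1    1
  e   0    0    0    0    1    1
LCS length = dp[4][5] = 1

1


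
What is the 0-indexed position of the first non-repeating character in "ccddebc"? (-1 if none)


Input: ccddebc
Character frequencies:
  'b': 1
  'c': 3
  'd': 2
  'e': 1
Scanning left to right for freq == 1:
  Position 0 ('c'): freq=3, skip
  Position 1 ('c'): freq=3, skip
  Position 2 ('d'): freq=2, skip
  Position 3 ('d'): freq=2, skip
  Position 4 ('e'): unique! => answer = 4

4


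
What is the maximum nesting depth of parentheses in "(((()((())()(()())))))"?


Input: "(((()((())()(()())))))"
Tracking depth:
  Position 0 '(': depth becomes 1
  Position 1 '(': depth becomes 2
  Position 2 '(': depth becomes 3
  Position 3 '(': depth becomes 4
  Position 4 ')': depth becomes 3
  Position 5 '(': depth becomes 4
  Position 6 '(': depth becomes 5
  Position 7 '(': depth becomes 6
  Position 8 ')': depth becomes 5
  Position 9 ')': depth becomes 4
  Position 10 '(': depth becomes 5
  Position 11 ')': depth becomes 4
  Position 12 '(': depth becomes 5
  Position 13 '(': depth becomes 6
  Position 14 ')': depth becomes 5
  Position 15 '(': depth becomes 6
  Position 16 ')': depth becomes 5
  Position 17 ')': depth becomes 4
  Position 18 ')': depth becomes 3
  Position 19 ')': depth becomes 2
  Position 20 ')': depth becomes 1
  Position 21 ')': depth becomes 0
Maximum depth reached: 6

6


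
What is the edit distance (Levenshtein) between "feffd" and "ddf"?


Computing edit distance: "feffd" -> "ddf"
DP table:
           d    d    f
      0    1    2    3
  f   1    1    2    2
  e   2    2    2    3
  f   3    3    3    2
  f   4    4    4    3
  d   5    4    4    4
Edit distance = dp[5][3] = 4

4


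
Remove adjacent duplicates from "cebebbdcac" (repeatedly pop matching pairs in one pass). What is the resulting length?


Input: cebebbdcac
Stack-based adjacent duplicate removal:
  Read 'c': push. Stack: c
  Read 'e': push. Stack: ce
  Read 'b': push. Stack: ceb
  Read 'e': push. Stack: cebe
  Read 'b': push. Stack: cebeb
  Read 'b': matches stack top 'b' => pop. Stack: cebe
  Read 'd': push. Stack: cebed
  Read 'c': push. Stack: cebedc
  Read 'a': push. Stack: cebedca
  Read 'c': push. Stack: cebedcac
Final stack: "cebedcac" (length 8)

8


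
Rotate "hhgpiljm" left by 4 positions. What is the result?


Input: "hhgpiljm", rotate left by 4
First 4 characters: "hhgp"
Remaining characters: "iljm"
Concatenate remaining + first: "iljm" + "hhgp" = "iljmhhgp"

iljmhhgp


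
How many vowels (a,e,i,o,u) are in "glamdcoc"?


Input: glamdcoc
Checking each character:
  'g' at position 0: consonant
  'l' at position 1: consonant
  'a' at position 2: vowel (running total: 1)
  'm' at position 3: consonant
  'd' at position 4: consonant
  'c' at position 5: consonant
  'o' at position 6: vowel (running total: 2)
  'c' at position 7: consonant
Total vowels: 2

2


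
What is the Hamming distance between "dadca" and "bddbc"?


Comparing "dadca" and "bddbc" position by position:
  Position 0: 'd' vs 'b' => differ
  Position 1: 'a' vs 'd' => differ
  Position 2: 'd' vs 'd' => same
  Position 3: 'c' vs 'b' => differ
  Position 4: 'a' vs 'c' => differ
Total differences (Hamming distance): 4

4


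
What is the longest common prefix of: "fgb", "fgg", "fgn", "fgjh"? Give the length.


Words: fgb, fgg, fgn, fgjh
  Position 0: all 'f' => match
  Position 1: all 'g' => match
  Position 2: ('b', 'g', 'n', 'j') => mismatch, stop
LCP = "fg" (length 2)

2


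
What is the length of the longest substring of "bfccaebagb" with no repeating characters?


Input: "bfccaebagb"
Sliding window (track last position of each char):
  Position 0 ('b'): window [0,0] length 1 -- new best
  Position 1 ('f'): window [0,1] length 2 -- new best
  Position 2 ('c'): window [0,2] length 3 -- new best
  Position 3 ('c'): repeat (last at 2), move window start to 3
  Position 3 ('c'): window [3,3] length 1
  Position 4 ('a'): window [3,4] length 2
  Position 5 ('e'): window [3,5] length 3
  Position 6 ('b'): window [3,6] length 4 -- new best
  Position 7 ('a'): repeat (last at 4), move window start to 5
  Position 7 ('a'): window [5,7] length 3
  Position 8 ('g'): window [5,8] length 4
  Position 9 ('b'): repeat (last at 6), move window start to 7
  Position 9 ('b'): window [7,9] length 3
Longest substring with no repeats: "caeb" with length 4

4


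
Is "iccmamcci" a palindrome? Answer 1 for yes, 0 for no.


Input: iccmamcci
Reversed: iccmamcci
  Compare pos 0 ('i') with pos 8 ('i'): match
  Compare pos 1 ('c') with pos 7 ('c'): match
  Compare pos 2 ('c') with pos 6 ('c'): match
  Compare pos 3 ('m') with pos 5 ('m'): match
Result: palindrome

1


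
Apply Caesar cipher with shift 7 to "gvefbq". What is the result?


Caesar cipher: shift "gvefbq" by 7
  'g' (pos 6) + 7 = pos 13 = 'n'
  'v' (pos 21) + 7 = pos 2 = 'c'
  'e' (pos 4) + 7 = pos 11 = 'l'
  'f' (pos 5) + 7 = pos 12 = 'm'
  'b' (pos 1) + 7 = pos 8 = 'i'
  'q' (pos 16) + 7 = pos 23 = 'x'
Result: nclmix

nclmix


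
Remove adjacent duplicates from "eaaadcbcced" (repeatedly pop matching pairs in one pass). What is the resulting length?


Input: eaaadcbcced
Stack-based adjacent duplicate removal:
  Read 'e': push. Stack: e
  Read 'a': push. Stack: ea
  Read 'a': matches stack top 'a' => pop. Stack: e
  Read 'a': push. Stack: ea
  Read 'd': push. Stack: ead
  Read 'c': push. Stack: eadc
  Read 'b': push. Stack: eadcb
  Read 'c': push. Stack: eadcbc
  Read 'c': matches stack top 'c' => pop. Stack: eadcb
  Read 'e': push. Stack: eadcbe
  Read 'd': push. Stack: eadcbed
Final stack: "eadcbed" (length 7)

7


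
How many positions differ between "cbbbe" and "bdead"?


Comparing "cbbbe" and "bdead" position by position:
  Position 0: 'c' vs 'b' => DIFFER
  Position 1: 'b' vs 'd' => DIFFER
  Position 2: 'b' vs 'e' => DIFFER
  Position 3: 'b' vs 'a' => DIFFER
  Position 4: 'e' vs 'd' => DIFFER
Positions that differ: 5

5


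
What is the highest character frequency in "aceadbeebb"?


Input: aceadbeebb
Character counts:
  'a': 2
  'b': 3
  'c': 1
  'd': 1
  'e': 3
Maximum frequency: 3

3


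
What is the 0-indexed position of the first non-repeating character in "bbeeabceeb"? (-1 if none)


Input: bbeeabceeb
Character frequencies:
  'a': 1
  'b': 4
  'c': 1
  'e': 4
Scanning left to right for freq == 1:
  Position 0 ('b'): freq=4, skip
  Position 1 ('b'): freq=4, skip
  Position 2 ('e'): freq=4, skip
  Position 3 ('e'): freq=4, skip
  Position 4 ('a'): unique! => answer = 4

4


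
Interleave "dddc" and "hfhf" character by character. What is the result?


Interleaving "dddc" and "hfhf":
  Position 0: 'd' from first, 'h' from second => "dh"
  Position 1: 'd' from first, 'f' from second => "df"
  Position 2: 'd' from first, 'h' from second => "dh"
  Position 3: 'c' from first, 'f' from second => "cf"
Result: dhdfdhcf

dhdfdhcf


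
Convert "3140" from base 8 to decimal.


Input: "3140" in base 8
Positional expansion:
  Digit '3' (value 3) x 8^3 = 1536
  Digit '1' (value 1) x 8^2 = 64
  Digit '4' (value 4) x 8^1 = 32
  Digit '0' (value 0) x 8^0 = 0
Sum = 1632

1632


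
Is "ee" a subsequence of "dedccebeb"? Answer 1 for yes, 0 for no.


Check if "ee" is a subsequence of "dedccebeb"
Greedy scan:
  Position 0 ('d'): no match needed
  Position 1 ('e'): matches sub[0] = 'e'
  Position 2 ('d'): no match needed
  Position 3 ('c'): no match needed
  Position 4 ('c'): no match needed
  Position 5 ('e'): matches sub[1] = 'e'
  Position 6 ('b'): no match needed
  Position 7 ('e'): no match needed
  Position 8 ('b'): no match needed
All 2 characters matched => is a subsequence

1


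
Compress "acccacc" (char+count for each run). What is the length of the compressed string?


Input: acccacc
Runs:
  'a' x 1 => "a1"
  'c' x 3 => "c3"
  'a' x 1 => "a1"
  'c' x 2 => "c2"
Compressed: "a1c3a1c2"
Compressed length: 8

8


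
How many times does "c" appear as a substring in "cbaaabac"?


Searching for "c" in "cbaaabac"
Scanning each position:
  Position 0: "c" => MATCH
  Position 1: "b" => no
  Position 2: "a" => no
  Position 3: "a" => no
  Position 4: "a" => no
  Position 5: "b" => no
  Position 6: "a" => no
  Position 7: "c" => MATCH
Total occurrences: 2

2


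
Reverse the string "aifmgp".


Input: aifmgp
Reading characters right to left:
  Position 5: 'p'
  Position 4: 'g'
  Position 3: 'm'
  Position 2: 'f'
  Position 1: 'i'
  Position 0: 'a'
Reversed: pgmfia

pgmfia


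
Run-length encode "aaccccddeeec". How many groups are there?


Input: aaccccddeeec
Scanning for consecutive runs:
  Group 1: 'a' x 2 (positions 0-1)
  Group 2: 'c' x 4 (positions 2-5)
  Group 3: 'd' x 2 (positions 6-7)
  Group 4: 'e' x 3 (positions 8-10)
  Group 5: 'c' x 1 (positions 11-11)
Total groups: 5

5


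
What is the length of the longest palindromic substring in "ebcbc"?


Input: "ebcbc"
Checking substrings for palindromes:
  [1:4] "bcb" (len 3) => palindrome
  [2:5] "cbc" (len 3) => palindrome
Longest palindromic substring: "bcb" with length 3

3


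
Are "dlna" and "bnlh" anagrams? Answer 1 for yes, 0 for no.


Strings: "dlna", "bnlh"
Sorted first:  adln
Sorted second: bhln
Differ at position 0: 'a' vs 'b' => not anagrams

0


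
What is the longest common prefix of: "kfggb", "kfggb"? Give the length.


Words: kfggb, kfggb
  Position 0: all 'k' => match
  Position 1: all 'f' => match
  Position 2: all 'g' => match
  Position 3: all 'g' => match
  Position 4: all 'b' => match
LCP = "kfggb" (length 5)

5


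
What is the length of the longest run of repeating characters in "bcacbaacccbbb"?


Input: "bcacbaacccbbb"
Scanning for longest run:
  Position 1 ('c'): new char, reset run to 1
  Position 2 ('a'): new char, reset run to 1
  Position 3 ('c'): new char, reset run to 1
  Position 4 ('b'): new char, reset run to 1
  Position 5 ('a'): new char, reset run to 1
  Position 6 ('a'): continues run of 'a', length=2
  Position 7 ('c'): new char, reset run to 1
  Position 8 ('c'): continues run of 'c', length=2
  Position 9 ('c'): continues run of 'c', length=3
  Position 10 ('b'): new char, reset run to 1
  Position 11 ('b'): continues run of 'b', length=2
  Position 12 ('b'): continues run of 'b', length=3
Longest run: 'c' with length 3

3


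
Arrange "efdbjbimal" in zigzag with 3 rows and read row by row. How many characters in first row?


Zigzag "efdbjbimal" into 3 rows:
Placing characters:
  'e' => row 0
  'f' => row 1
  'd' => row 2
  'b' => row 1
  'j' => row 0
  'b' => row 1
  'i' => row 2
  'm' => row 1
  'a' => row 0
  'l' => row 1
Rows:
  Row 0: "eja"
  Row 1: "fbbml"
  Row 2: "di"
First row length: 3

3


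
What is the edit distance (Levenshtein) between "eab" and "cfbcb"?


Computing edit distance: "eab" -> "cfbcb"
DP table:
           c    f    b    c    b
      0    1    2    3    4    5
  e   1    1    2    3    4    5
  a   2    2    2    3    4    5
  b   3    3    3    2    3    4
Edit distance = dp[3][5] = 4

4


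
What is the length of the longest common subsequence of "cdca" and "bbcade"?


LCS of "cdca" and "bbcade"
DP table:
           b    b    c    a    d    e
      0    0    0    0    0    0    0
  c   0    0    0    1    1    1    1
  d   0    0    0    1    1    2    2
  c   0    0    0    1    1    2    2
  a   0    0    0    1    2    2    2
LCS length = dp[4][6] = 2

2


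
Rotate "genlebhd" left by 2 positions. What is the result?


Input: "genlebhd", rotate left by 2
First 2 characters: "ge"
Remaining characters: "nlebhd"
Concatenate remaining + first: "nlebhd" + "ge" = "nlebhdge"

nlebhdge


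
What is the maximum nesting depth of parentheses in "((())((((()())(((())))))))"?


Input: "((())((((()())(((())))))))"
Tracking depth:
  Position 0 '(': depth becomes 1
  Position 1 '(': depth becomes 2
  Position 2 '(': depth becomes 3
  Position 3 ')': depth becomes 2
  Position 4 ')': depth becomes 1
  Position 5 '(': depth becomes 2
  Position 6 '(': depth becomes 3
  Position 7 '(': depth becomes 4
  Position 8 '(': depth becomes 5
  Position 9 '(': depth becomes 6
  Position 10 ')': depth becomes 5
  Position 11 '(': depth becomes 6
  Position 12 ')': depth becomes 5
  Position 13 ')': depth becomes 4
  Position 14 '(': depth becomes 5
  Position 15 '(': depth becomes 6
  Position 16 '(': depth becomes 7
  Position 17 '(': depth becomes 8
  Position 18 ')': depth becomes 7
  Position 19 ')': depth becomes 6
  Position 20 ')': depth becomes 5
  Position 21 ')': depth becomes 4
  Position 22 ')': depth becomes 3
  Position 23 ')': depth becomes 2
  Position 24 ')': depth becomes 1
  Position 25 ')': depth becomes 0
Maximum depth reached: 8

8


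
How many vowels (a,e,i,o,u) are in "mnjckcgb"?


Input: mnjckcgb
Checking each character:
  'm' at position 0: consonant
  'n' at position 1: consonant
  'j' at position 2: consonant
  'c' at position 3: consonant
  'k' at position 4: consonant
  'c' at position 5: consonant
  'g' at position 6: consonant
  'b' at position 7: consonant
Total vowels: 0

0


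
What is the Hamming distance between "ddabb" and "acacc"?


Comparing "ddabb" and "acacc" position by position:
  Position 0: 'd' vs 'a' => differ
  Position 1: 'd' vs 'c' => differ
  Position 2: 'a' vs 'a' => same
  Position 3: 'b' vs 'c' => differ
  Position 4: 'b' vs 'c' => differ
Total differences (Hamming distance): 4

4


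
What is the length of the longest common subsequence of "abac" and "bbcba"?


LCS of "abac" and "bbcba"
DP table:
           b    b    c    b    a
      0    0    0    0    0    0
  a   0    0    0    0    0    1
  b   0    1    1    1    1    1
  a   0    1    1    1    1    2
  c   0    1    1    2    2    2
LCS length = dp[4][5] = 2

2


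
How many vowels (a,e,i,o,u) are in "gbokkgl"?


Input: gbokkgl
Checking each character:
  'g' at position 0: consonant
  'b' at position 1: consonant
  'o' at position 2: vowel (running total: 1)
  'k' at position 3: consonant
  'k' at position 4: consonant
  'g' at position 5: consonant
  'l' at position 6: consonant
Total vowels: 1

1


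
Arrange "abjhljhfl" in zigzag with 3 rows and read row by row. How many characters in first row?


Zigzag "abjhljhfl" into 3 rows:
Placing characters:
  'a' => row 0
  'b' => row 1
  'j' => row 2
  'h' => row 1
  'l' => row 0
  'j' => row 1
  'h' => row 2
  'f' => row 1
  'l' => row 0
Rows:
  Row 0: "all"
  Row 1: "bhjf"
  Row 2: "jh"
First row length: 3

3


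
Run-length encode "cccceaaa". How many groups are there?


Input: cccceaaa
Scanning for consecutive runs:
  Group 1: 'c' x 4 (positions 0-3)
  Group 2: 'e' x 1 (positions 4-4)
  Group 3: 'a' x 3 (positions 5-7)
Total groups: 3

3


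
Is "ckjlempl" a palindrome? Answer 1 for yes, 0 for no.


Input: ckjlempl
Reversed: lpmeljkc
  Compare pos 0 ('c') with pos 7 ('l'): MISMATCH
  Compare pos 1 ('k') with pos 6 ('p'): MISMATCH
  Compare pos 2 ('j') with pos 5 ('m'): MISMATCH
  Compare pos 3 ('l') with pos 4 ('e'): MISMATCH
Result: not a palindrome

0


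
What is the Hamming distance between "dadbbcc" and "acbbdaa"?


Comparing "dadbbcc" and "acbbdaa" position by position:
  Position 0: 'd' vs 'a' => differ
  Position 1: 'a' vs 'c' => differ
  Position 2: 'd' vs 'b' => differ
  Position 3: 'b' vs 'b' => same
  Position 4: 'b' vs 'd' => differ
  Position 5: 'c' vs 'a' => differ
  Position 6: 'c' vs 'a' => differ
Total differences (Hamming distance): 6

6


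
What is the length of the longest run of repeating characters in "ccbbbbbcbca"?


Input: "ccbbbbbcbca"
Scanning for longest run:
  Position 1 ('c'): continues run of 'c', length=2
  Position 2 ('b'): new char, reset run to 1
  Position 3 ('b'): continues run of 'b', length=2
  Position 4 ('b'): continues run of 'b', length=3
  Position 5 ('b'): continues run of 'b', length=4
  Position 6 ('b'): continues run of 'b', length=5
  Position 7 ('c'): new char, reset run to 1
  Position 8 ('b'): new char, reset run to 1
  Position 9 ('c'): new char, reset run to 1
  Position 10 ('a'): new char, reset run to 1
Longest run: 'b' with length 5

5


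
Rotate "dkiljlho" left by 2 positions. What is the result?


Input: "dkiljlho", rotate left by 2
First 2 characters: "dk"
Remaining characters: "iljlho"
Concatenate remaining + first: "iljlho" + "dk" = "iljlhodk"

iljlhodk


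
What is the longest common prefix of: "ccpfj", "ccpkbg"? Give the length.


Words: ccpfj, ccpkbg
  Position 0: all 'c' => match
  Position 1: all 'c' => match
  Position 2: all 'p' => match
  Position 3: ('f', 'k') => mismatch, stop
LCP = "ccp" (length 3)

3


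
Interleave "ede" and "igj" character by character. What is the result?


Interleaving "ede" and "igj":
  Position 0: 'e' from first, 'i' from second => "ei"
  Position 1: 'd' from first, 'g' from second => "dg"
  Position 2: 'e' from first, 'j' from second => "ej"
Result: eidgej

eidgej


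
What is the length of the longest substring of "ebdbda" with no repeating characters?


Input: "ebdbda"
Sliding window (track last position of each char):
  Position 0 ('e'): window [0,0] length 1 -- new best
  Position 1 ('b'): window [0,1] length 2 -- new best
  Position 2 ('d'): window [0,2] length 3 -- new best
  Position 3 ('b'): repeat (last at 1), move window start to 2
  Position 3 ('b'): window [2,3] length 2
  Position 4 ('d'): repeat (last at 2), move window start to 3
  Position 4 ('d'): window [3,4] length 2
  Position 5 ('a'): window [3,5] length 3
Longest substring with no repeats: "ebd" with length 3

3


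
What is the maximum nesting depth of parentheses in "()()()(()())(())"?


Input: "()()()(()())(())"
Tracking depth:
  Position 0 '(': depth becomes 1
  Position 1 ')': depth becomes 0
  Position 2 '(': depth becomes 1
  Position 3 ')': depth becomes 0
  Position 4 '(': depth becomes 1
  Position 5 ')': depth becomes 0
  Position 6 '(': depth becomes 1
  Position 7 '(': depth becomes 2
  Position 8 ')': depth becomes 1
  Position 9 '(': depth becomes 2
  Position 10 ')': depth becomes 1
  Position 11 ')': depth becomes 0
  Position 12 '(': depth becomes 1
  Position 13 '(': depth becomes 2
  Position 14 ')': depth becomes 1
  Position 15 ')': depth becomes 0
Maximum depth reached: 2

2


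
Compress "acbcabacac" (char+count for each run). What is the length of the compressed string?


Input: acbcabacac
Runs:
  'a' x 1 => "a1"
  'c' x 1 => "c1"
  'b' x 1 => "b1"
  'c' x 1 => "c1"
  'a' x 1 => "a1"
  'b' x 1 => "b1"
  'a' x 1 => "a1"
  'c' x 1 => "c1"
  'a' x 1 => "a1"
  'c' x 1 => "c1"
Compressed: "a1c1b1c1a1b1a1c1a1c1"
Compressed length: 20

20


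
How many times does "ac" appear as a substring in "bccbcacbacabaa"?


Searching for "ac" in "bccbcacbacabaa"
Scanning each position:
  Position 0: "bc" => no
  Position 1: "cc" => no
  Position 2: "cb" => no
  Position 3: "bc" => no
  Position 4: "ca" => no
  Position 5: "ac" => MATCH
  Position 6: "cb" => no
  Position 7: "ba" => no
  Position 8: "ac" => MATCH
  Position 9: "ca" => no
  Position 10: "ab" => no
  Position 11: "ba" => no
  Position 12: "aa" => no
Total occurrences: 2

2
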